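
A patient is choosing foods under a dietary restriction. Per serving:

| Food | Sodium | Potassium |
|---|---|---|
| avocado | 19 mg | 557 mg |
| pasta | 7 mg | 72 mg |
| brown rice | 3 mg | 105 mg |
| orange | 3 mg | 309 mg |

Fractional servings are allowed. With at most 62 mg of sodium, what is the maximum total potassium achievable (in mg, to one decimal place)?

Potassium per mg sodium: orange 103, brown rice 35, avocado 29.32, pasta 10.29.
With no serving limits, spend the whole sodium allowance on orange: 62 mg / 3 mg × 309 mg = 6386.0 mg.

6386.0 mg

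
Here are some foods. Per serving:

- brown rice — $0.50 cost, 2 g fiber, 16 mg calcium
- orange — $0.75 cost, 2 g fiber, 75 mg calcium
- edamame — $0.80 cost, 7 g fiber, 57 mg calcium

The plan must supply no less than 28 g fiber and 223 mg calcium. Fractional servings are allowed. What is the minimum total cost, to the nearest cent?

$3.20

The cheapest plan sits at a corner of the feasible region — with two constraints it uses at most two foods.
brown rice only: max(28/2, 223/16) = 14 servings → $7.00.
orange only: max(28/2, 223/75) = 14 servings → $10.50.
edamame only: max(28/7, 223/57) = 4 servings → $3.20.
brown rice + orange with both targets exact would need a negative amount; discard.
brown rice + edamame: the both-tight solution has a negative serving — not a feasible corner.
orange + edamame: intersection lies outside the first quadrant.
So the least-cost plan costs $3.20.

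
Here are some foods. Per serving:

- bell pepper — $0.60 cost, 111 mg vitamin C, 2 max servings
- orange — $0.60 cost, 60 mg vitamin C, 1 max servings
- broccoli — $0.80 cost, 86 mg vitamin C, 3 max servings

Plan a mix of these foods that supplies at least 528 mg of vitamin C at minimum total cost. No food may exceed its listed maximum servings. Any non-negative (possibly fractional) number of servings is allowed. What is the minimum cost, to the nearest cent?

Cost per mg of vitamin C: bell pepper $0.0054, broccoli $0.0093, orange $0.0100.
Take 2 servings of bell pepper: +222.0 mg vitamin C for $1.20 (total $1.20, still need 306.0 mg).
Take 3 servings of broccoli: +258.0 mg vitamin C for $2.40 (total $3.60, still need 48.0 mg).
Take 0.8 servings of orange: +48.0 mg vitamin C for $0.48 (total $4.08, still need 0.0 mg).
Filling from the cheapest source first is optimal under one linear minimum: $4.08.

$4.08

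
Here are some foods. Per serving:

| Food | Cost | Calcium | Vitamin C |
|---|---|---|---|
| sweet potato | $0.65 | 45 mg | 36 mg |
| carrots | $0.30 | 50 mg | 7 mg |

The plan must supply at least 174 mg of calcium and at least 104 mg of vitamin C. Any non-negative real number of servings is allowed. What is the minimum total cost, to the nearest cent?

$2.06

With two linear requirements the optimum uses one or two foods; enumerate the corners.
sweet potato only: max(174/45, 104/36) = 3.867 servings → $2.51.
carrots only: max(174/50, 104/7) = 14.86 servings → $4.46.
sweet potato + carrots with both tight: 2.681 servings and 1.067 servings → $2.06.
The minimum over all feasible corners is $2.06.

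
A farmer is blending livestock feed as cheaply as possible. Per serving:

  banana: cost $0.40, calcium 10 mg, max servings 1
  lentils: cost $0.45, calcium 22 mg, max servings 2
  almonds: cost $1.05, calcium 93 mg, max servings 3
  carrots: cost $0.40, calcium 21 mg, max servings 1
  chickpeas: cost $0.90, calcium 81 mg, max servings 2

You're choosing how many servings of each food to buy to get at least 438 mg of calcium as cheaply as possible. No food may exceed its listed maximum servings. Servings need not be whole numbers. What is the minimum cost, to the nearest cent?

Cost per mg of calcium: chickpeas $0.0111, almonds $0.0113, carrots $0.0190, lentils $0.0205, banana $0.0400.
Take 2 servings of chickpeas: +162.0 mg calcium for $1.80 (total $1.80, still need 276.0 mg).
Take 2.968 servings of almonds: +276.0 mg calcium for $3.12 (total $4.92, still need 0.0 mg).
Filling from the cheapest source first is optimal under one linear minimum: $4.92.

$4.92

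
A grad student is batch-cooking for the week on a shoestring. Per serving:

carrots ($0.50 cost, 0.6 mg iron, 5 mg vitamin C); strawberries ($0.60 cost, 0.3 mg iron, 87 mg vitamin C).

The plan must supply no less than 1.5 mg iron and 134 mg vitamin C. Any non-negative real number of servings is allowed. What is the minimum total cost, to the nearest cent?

$1.75

Two binding constraints pin down two serving amounts, so the optimal mix uses at most two foods. The candidates are each food alone (scaled to the tighter of iron/vitamin C) and each pair with both constraints tight.
carrots only: max(1.5/0.6, 134/5) = 26.8 servings → $13.40.
strawberries only: max(1.5/0.3, 134/87) = 5 servings → $3.00.
carrots + strawberries with both tight: 1.781 servings and 1.438 servings → $1.75.
Cheapest feasible corner: $1.75.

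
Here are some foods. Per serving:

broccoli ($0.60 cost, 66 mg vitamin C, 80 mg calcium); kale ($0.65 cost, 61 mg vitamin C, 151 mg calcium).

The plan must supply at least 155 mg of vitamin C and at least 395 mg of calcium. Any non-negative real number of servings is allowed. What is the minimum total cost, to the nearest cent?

This is a tiny linear program; its minimum lies at a vertex of the feasible set. List the vertices and price them.
broccoli only: max(155/66, 395/80) = 4.938 servings → $2.96.
kale only: max(155/61, 395/151) = 2.616 servings → $1.70.
broccoli + kale: the both-tight solution has a negative serving — not a feasible corner.
Cheapest feasible corner: $1.70.

$1.70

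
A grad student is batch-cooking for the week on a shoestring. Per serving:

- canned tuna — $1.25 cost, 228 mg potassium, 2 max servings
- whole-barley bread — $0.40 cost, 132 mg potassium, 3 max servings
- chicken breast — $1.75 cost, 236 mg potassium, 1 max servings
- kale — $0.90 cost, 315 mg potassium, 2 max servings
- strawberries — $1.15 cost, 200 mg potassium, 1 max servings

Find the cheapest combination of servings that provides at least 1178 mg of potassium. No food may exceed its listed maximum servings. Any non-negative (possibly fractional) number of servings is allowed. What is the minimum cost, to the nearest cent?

$3.83

Cost per mg of potassium: kale $0.0029, whole-barley bread $0.0030, canned tuna $0.0055, strawberries $0.0057, chicken breast $0.0074.
Take 2 servings of kale: +630.0 mg potassium for $1.80 (total $1.80, still need 548.0 mg).
Take 3 servings of whole-barley bread: +396.0 mg potassium for $1.20 (total $3.00, still need 152.0 mg).
Take 0.6667 servings of canned tuna: +152.0 mg potassium for $0.83 (total $3.83, still need 0.0 mg).
Greedy by cheapest-per-mg is optimal for a single linear constraint, so the minimum cost is $3.83.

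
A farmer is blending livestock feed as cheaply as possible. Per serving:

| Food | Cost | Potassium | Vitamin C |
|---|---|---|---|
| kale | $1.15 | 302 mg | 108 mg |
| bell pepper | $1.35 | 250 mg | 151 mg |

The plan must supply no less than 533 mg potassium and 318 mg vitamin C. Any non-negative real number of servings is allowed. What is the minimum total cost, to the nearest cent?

An LP optimum is at a vertex; with two nutrient constraints at most two foods are used. Check each candidate.
kale only: max(533/302, 318/108) = 2.944 servings → $3.39.
bell pepper only: max(533/250, 318/151) = 2.132 servings → $2.88.
kale + bell pepper with both tight: 0.05284 servings and 2.068 servings → $2.85.
Cheapest feasible corner: $2.85.

$2.85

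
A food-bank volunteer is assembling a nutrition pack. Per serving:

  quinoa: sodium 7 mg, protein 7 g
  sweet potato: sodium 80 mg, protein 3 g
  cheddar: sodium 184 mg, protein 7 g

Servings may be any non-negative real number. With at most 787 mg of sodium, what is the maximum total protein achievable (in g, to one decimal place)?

787.0 g

Protein per mg sodium: quinoa 1, cheddar 0.03804, sweet potato 0.0375.
With no serving limits, spend the whole sodium allowance on quinoa: 787 mg / 7 mg × 7 g = 787.0 g.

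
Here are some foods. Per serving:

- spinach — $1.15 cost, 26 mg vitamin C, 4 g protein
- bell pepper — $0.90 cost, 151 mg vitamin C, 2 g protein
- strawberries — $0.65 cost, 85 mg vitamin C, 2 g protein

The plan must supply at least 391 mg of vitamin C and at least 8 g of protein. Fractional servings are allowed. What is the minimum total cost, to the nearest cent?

$2.79

At the optimum either one food covers both requirements or two foods hit both targets exactly; no other combination can be cheaper.
spinach only: max(391/26, 8/4) = 15.04 servings → $17.29.
bell pepper only: max(391/151, 8/2) = 4 servings → $3.60.
strawberries only: max(391/85, 8/2) = 4.6 servings → $2.99.
spinach + bell pepper with both tight: 0.7717 servings and 2.457 servings → $3.10.
spinach + strawberries: intersection lies outside the first quadrant.
bell pepper + strawberries with both tight: 0.7727 servings and 3.227 servings → $2.79.
So the least-cost plan costs $2.79.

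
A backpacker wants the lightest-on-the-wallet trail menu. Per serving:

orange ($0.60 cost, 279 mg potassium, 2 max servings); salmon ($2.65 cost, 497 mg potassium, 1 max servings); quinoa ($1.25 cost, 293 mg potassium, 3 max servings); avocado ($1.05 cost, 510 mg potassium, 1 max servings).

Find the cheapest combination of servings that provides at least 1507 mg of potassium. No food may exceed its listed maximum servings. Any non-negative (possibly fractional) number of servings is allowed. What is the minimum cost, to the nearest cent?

Cost per mg of potassium: avocado $0.0021, orange $0.0022, quinoa $0.0043, salmon $0.0053.
Take 1 serving of avocado: +510.0 mg potassium for $1.05 (total $1.05, still need 997.0 mg).
Take 2 servings of orange: +558.0 mg potassium for $1.20 (total $2.25, still need 439.0 mg).
Take 1.498 servings of quinoa: +439.0 mg potassium for $1.87 (total $4.12, still need 0.0 mg).
Greedy by cheapest-per-mg is optimal for a single linear constraint, so the minimum cost is $4.12.

$4.12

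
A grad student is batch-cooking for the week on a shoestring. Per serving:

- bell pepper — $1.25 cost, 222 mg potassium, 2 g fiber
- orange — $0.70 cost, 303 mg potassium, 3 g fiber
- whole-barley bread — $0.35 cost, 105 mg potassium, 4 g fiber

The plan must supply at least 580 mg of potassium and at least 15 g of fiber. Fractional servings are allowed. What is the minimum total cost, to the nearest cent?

This is a tiny linear program; its minimum lies at a vertex of the feasible set. List the vertices and price them.
bell pepper only: max(580/222, 15/2) = 7.5 servings → $9.38.
orange only: max(580/303, 15/3) = 5 servings → $3.50.
whole-barley bread only: max(580/105, 15/4) = 5.524 servings → $1.93.
bell pepper + orange: the both-tight solution has a negative serving — not a feasible corner.
bell pepper + whole-barley bread with both tight: 1.099 servings and 3.201 servings → $2.49.
orange + whole-barley bread with both tight: 0.8305 servings and 3.127 servings → $1.68.
The minimum over all feasible corners is $1.68.

$1.68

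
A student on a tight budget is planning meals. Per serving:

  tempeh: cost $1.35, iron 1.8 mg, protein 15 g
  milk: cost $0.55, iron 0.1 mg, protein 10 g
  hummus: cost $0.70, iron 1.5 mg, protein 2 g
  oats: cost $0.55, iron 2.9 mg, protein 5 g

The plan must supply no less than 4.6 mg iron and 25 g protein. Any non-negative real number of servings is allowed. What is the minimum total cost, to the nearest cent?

$1.79

The cheapest plan sits at a corner of the feasible region — with two constraints it uses at most two foods.
tempeh only: max(4.6/1.8, 25/15) = 2.556 servings → $3.45.
milk only: max(4.6/0.1, 25/10) = 46 servings → $25.30.
hummus only: max(4.6/1.5, 25/2) = 12.5 servings → $8.75.
oats only: max(4.6/2.9, 25/5) = 5 servings → $2.75.
tempeh + milk: intersection lies outside the first quadrant.
tempeh + hummus with both tight: 1.497 servings and 1.27 servings → $2.91.
tempeh + oats with both tight: 1.435 servings and 0.6957 servings → $2.32.
milk + hummus with both tight: 1.912 servings and 2.939 servings → $3.11.
milk + oats with both tight: 1.737 servings and 1.526 servings → $1.79.
hummus + oats: the both-tight solution has a negative serving — not a feasible corner.
The minimum over all feasible corners is $1.79.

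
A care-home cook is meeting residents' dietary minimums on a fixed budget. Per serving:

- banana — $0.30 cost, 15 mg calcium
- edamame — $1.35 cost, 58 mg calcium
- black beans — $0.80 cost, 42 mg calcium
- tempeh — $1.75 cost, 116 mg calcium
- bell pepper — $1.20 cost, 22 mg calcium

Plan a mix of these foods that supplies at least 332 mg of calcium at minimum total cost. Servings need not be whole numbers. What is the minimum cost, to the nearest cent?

$5.01

Cost per mg of calcium: tempeh $0.0151, black beans $0.0190, banana $0.0200, edamame $0.0233, bell pepper $0.0545.
With no serving limits, use only tempeh: 332 mg / 116 mg = 2.862 servings × $1.75 = $5.01.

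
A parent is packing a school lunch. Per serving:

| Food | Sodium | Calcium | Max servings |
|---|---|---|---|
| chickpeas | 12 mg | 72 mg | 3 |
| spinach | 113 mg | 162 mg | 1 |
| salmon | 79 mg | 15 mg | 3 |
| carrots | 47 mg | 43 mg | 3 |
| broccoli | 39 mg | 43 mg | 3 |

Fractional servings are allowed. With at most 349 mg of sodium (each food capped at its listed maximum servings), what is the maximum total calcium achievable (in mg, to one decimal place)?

Calcium per mg sodium: chickpeas 6, spinach 1.434, broccoli 1.103, carrots 0.9149, salmon 0.1899.
Take 3 servings of chickpeas: uses 36 mg sodium, +216.0 mg calcium (running total 216.0 mg).
Take 1 serving of spinach: uses 113 mg sodium, +162.0 mg calcium (running total 378.0 mg).
Take 3 servings of broccoli: uses 117 mg sodium, +129.0 mg calcium (running total 507.0 mg).
Take 1.766 servings of carrots: uses 83 mg sodium, +75.9 mg calcium (running total 582.9 mg).
Filling greedily by calcium-per-mg sodium is optimal for one linear limit, giving 582.9 mg.

582.9 mg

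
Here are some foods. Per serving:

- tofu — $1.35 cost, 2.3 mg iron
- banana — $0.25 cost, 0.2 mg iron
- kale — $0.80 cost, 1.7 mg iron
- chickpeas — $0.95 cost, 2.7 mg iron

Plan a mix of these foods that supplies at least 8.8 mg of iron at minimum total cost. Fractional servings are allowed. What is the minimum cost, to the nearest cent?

Cost per mg of iron: chickpeas $0.3519, kale $0.4706, tofu $0.5870, banana $1.2500.
With no serving limits, use only chickpeas: 8.8 mg / 2.7 mg = 3.259 servings × $0.95 = $3.10.

$3.10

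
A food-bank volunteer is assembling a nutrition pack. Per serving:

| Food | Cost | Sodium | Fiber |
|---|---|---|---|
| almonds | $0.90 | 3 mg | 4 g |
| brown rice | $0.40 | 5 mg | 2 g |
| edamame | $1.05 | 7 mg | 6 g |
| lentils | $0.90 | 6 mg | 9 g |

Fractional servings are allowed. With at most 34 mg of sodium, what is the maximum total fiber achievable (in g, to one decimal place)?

51.0 g

Fiber per mg sodium: lentils 1.5, almonds 1.333, edamame 0.8571, brown rice 0.4.
With no serving limits, spend the whole sodium allowance on lentils: 34 mg / 6 mg × 9 g = 51.0 g.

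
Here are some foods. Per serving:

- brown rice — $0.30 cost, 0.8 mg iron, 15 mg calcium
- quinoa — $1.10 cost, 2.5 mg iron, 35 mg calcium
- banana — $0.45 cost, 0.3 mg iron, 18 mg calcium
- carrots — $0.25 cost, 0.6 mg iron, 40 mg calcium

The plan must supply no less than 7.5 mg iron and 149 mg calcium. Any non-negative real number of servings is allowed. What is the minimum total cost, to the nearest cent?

This is a tiny linear program; its minimum lies at a vertex of the feasible set. List the vertices and price them.
brown rice only: max(7.5/0.8, 149/15) = 9.933 servings → $2.98.
quinoa only: max(7.5/2.5, 149/35) = 4.257 servings → $4.68.
banana only: max(7.5/0.3, 149/18) = 25 servings → $11.25.
carrots only: max(7.5/0.6, 149/40) = 12.5 servings → $3.12.
brown rice + quinoa with both targets exact would need a negative amount; discard.
brown rice + banana with both tight: 9.121 servings and 0.6768 servings → $3.04.
brown rice + carrots with both tight: 9.157 servings and 0.2913 servings → $2.82.
quinoa + banana with both tight: 2.617 servings and 3.188 servings → $4.31.
quinoa + carrots with both tight: 2.666 servings and 1.392 servings → $3.28.
banana + carrots: the both-tight solution has a negative serving — not a feasible corner.
The minimum over all feasible corners is $2.82.

$2.82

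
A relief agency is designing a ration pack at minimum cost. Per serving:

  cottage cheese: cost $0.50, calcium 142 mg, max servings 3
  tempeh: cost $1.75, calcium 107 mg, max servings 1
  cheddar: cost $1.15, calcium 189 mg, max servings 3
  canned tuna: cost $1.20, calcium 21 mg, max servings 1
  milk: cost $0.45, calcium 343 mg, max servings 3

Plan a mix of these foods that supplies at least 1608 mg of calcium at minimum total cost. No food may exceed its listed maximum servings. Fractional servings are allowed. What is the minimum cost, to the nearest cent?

Cost per mg of calcium: milk $0.0013, cottage cheese $0.0035, cheddar $0.0061, tempeh $0.0164, canned tuna $0.0571.
Take 3 servings of milk: +1029.0 mg calcium for $1.35 (total $1.35, still need 579.0 mg).
Take 3 servings of cottage cheese: +426.0 mg calcium for $1.50 (total $2.85, still need 153.0 mg).
Take 0.8095 servings of cheddar: +153.0 mg calcium for $0.93 (total $3.78, still need 0.0 mg).
Greedy by cheapest-per-mg is optimal for a single linear constraint, so the minimum cost is $3.78.

$3.78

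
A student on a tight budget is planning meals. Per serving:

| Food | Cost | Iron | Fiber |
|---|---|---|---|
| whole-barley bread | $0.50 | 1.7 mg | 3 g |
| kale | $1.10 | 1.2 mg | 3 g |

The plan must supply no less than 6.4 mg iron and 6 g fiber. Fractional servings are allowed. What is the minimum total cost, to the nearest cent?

For a min-cost LP with two ≥-constraints, a basic feasible solution has at most two positive variables.
whole-barley bread only: max(6.4/1.7, 6/3) = 3.765 servings → $1.88.
kale only: max(6.4/1.2, 6/3) = 5.333 servings → $5.87.
whole-barley bread + kale: intersection lies outside the first quadrant.
The minimum over all feasible corners is $1.88.

$1.88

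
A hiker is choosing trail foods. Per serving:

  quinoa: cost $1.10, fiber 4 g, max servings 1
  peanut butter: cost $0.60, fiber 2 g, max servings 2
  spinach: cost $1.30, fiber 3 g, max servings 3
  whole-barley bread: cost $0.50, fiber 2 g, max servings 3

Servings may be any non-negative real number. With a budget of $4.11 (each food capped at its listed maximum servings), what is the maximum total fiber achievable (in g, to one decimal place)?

Fiber per dollar: whole-barley bread 4, quinoa 3.636, peanut butter 3.333, spinach 2.308.
Take 3 servings of whole-barley bread: spends $1.50, +6.0 g fiber (running total 6.0 g).
Take 1 serving of quinoa: spends $1.10, +4.0 g fiber (running total 10.0 g).
Take 2 servings of peanut butter: spends $1.20, +4.0 g fiber (running total 14.0 g).
Take 0.2385 servings of spinach: spends $0.31, +0.7 g fiber (running total 14.7 g).
Filling greedily by fiber-per-dollar is optimal for one linear limit, giving 14.7 g.

14.7 g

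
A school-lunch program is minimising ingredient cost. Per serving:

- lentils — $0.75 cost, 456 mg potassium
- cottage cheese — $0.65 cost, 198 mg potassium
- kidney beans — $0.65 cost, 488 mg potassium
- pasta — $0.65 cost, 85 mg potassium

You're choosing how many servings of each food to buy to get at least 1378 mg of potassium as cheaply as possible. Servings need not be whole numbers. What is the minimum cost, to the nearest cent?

$1.84

Cost per mg of potassium: kidney beans $0.0013, lentils $0.0016, cottage cheese $0.0033, pasta $0.0076.
With no serving limits, use only kidney beans: 1378 mg / 488 mg = 2.824 servings × $0.65 = $1.84.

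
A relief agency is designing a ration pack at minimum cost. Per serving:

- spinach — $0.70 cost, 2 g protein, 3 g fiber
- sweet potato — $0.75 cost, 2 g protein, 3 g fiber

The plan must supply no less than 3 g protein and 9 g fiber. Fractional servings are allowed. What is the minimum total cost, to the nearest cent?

$2.10

The cheapest plan sits at a corner of the feasible region — with two constraints it uses at most two foods.
spinach only: max(3/2, 9/3) = 3 servings → $2.10.
sweet potato only: max(3/2, 9/3) = 3 servings → $2.25.
spinach + sweet potato (both tight): parallel constraints — no distinct corner.
So the least-cost plan costs $2.10.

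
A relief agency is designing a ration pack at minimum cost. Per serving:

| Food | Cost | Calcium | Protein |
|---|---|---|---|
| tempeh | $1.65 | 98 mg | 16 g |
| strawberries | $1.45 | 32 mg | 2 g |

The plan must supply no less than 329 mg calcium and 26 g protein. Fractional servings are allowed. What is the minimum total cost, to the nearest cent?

$5.54

At the optimum either one food covers both requirements or two foods hit both targets exactly; no other combination can be cheaper.
tempeh only: max(329/98, 26/16) = 3.357 servings → $5.54.
strawberries only: max(329/32, 26/2) = 13 servings → $18.85.
tempeh + strawberries with both tight: 0.5506 servings and 8.595 servings → $13.37.
The minimum over all feasible corners is $5.54.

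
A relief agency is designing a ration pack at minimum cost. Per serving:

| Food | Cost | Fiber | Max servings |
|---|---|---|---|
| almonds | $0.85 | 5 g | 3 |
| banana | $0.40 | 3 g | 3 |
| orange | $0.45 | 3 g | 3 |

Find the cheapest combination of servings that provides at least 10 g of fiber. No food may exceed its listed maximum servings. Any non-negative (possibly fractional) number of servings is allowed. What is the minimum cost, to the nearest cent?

Cost per g of fiber: banana $0.1333, orange $0.1500, almonds $0.1700.
Take 3 servings of banana: +9.0 g fiber for $1.20 (total $1.20, still need 1.0 g).
Take 0.3333 servings of orange: +1.0 g fiber for $0.15 (total $1.35, still need 0.0 g).
Filling from the cheapest source first is optimal under one linear minimum: $1.35.

$1.35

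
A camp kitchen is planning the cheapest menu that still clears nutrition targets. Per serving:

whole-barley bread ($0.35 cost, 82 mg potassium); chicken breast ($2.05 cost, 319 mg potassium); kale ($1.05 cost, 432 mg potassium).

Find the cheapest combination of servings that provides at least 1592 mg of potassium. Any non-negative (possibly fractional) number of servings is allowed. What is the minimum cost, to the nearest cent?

Cost per mg of potassium: kale $0.0024, whole-barley bread $0.0043, chicken breast $0.0064.
With no serving limits, use only kale: 1592 mg / 432 mg = 3.685 servings × $1.05 = $3.87.

$3.87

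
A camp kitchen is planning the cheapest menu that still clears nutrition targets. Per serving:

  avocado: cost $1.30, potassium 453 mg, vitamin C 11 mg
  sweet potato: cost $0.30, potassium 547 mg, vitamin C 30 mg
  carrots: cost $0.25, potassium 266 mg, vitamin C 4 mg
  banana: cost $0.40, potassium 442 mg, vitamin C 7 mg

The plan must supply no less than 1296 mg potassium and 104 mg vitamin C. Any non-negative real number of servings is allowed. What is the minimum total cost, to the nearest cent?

$1.04

avocado only: max(1296/453, 104/11) = 9.455 servings → $12.29.
sweet potato only: max(1296/547, 104/30) = 3.467 servings → $1.04.
carrots only: max(1296/266, 104/4) = 26 servings → $6.50.
banana only: max(1296/442, 104/7) = 14.86 servings → $5.94.
avocado + sweet potato with both targets exact would need a negative amount; discard.
avocado + carrots with both targets exact would need a negative amount; discard.
avocado + banana with both targets exact would need a negative amount; discard.
sweet potato + carrots with both targets exact would need a negative amount; discard.
sweet potato + banana: the both-tight solution has a negative serving — not a feasible corner.
carrots + banana: intersection lies outside the first quadrant.
Cheapest feasible corner: $1.04.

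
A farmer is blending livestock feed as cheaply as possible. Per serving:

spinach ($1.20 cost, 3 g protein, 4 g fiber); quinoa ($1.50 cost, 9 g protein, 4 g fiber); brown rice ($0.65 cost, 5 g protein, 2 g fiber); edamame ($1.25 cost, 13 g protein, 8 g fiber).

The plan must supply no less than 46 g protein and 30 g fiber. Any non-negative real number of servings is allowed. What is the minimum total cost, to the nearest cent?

At the optimum either one food covers both requirements or two foods hit both targets exactly; no other combination can be cheaper.
spinach only: max(46/3, 30/4) = 15.33 servings → $18.40.
quinoa only: max(46/9, 30/4) = 7.5 servings → $11.25.
brown rice only: max(46/5, 30/2) = 15 servings → $9.75.
edamame only: max(46/13, 30/8) = 3.75 servings → $4.69.
spinach + quinoa with both tight: 3.583 servings and 3.917 servings → $10.18.
spinach + brown rice with both tight: 4.143 servings and 6.714 servings → $9.34.
spinach + edamame with both tight: 0.7857 servings and 3.357 servings → $5.14.
quinoa + brown rice: the both-tight solution has a negative serving — not a feasible corner.
quinoa + edamame: the both-tight solution has a negative serving — not a feasible corner.
brown rice + edamame: the both-tight solution has a negative serving — not a feasible corner.
The minimum over all feasible corners is $4.69.

$4.69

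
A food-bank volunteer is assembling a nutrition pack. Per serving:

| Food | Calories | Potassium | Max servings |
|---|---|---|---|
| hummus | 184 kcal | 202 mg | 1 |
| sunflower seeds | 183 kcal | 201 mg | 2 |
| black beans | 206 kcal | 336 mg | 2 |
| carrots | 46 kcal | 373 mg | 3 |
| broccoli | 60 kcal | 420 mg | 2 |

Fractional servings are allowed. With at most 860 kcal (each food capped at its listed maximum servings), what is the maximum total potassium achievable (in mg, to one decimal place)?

2839.7 mg

Potassium per kcal: carrots 8.109, broccoli 7, black beans 1.631, sunflower seeds 1.098, hummus 1.098.
Take 3 servings of carrots: uses 138 kcal, +1119.0 mg potassium (running total 1119.0 mg).
Take 2 servings of broccoli: uses 120 kcal, +840.0 mg potassium (running total 1959.0 mg).
Take 2 servings of black beans: uses 412 kcal, +672.0 mg potassium (running total 2631.0 mg).
Take 1.038 servings of sunflower seeds: uses 190 kcal, +208.7 mg potassium (running total 2839.7 mg).
Greedy by best ratio exhausts the calories allowance optimally: 2839.7 mg.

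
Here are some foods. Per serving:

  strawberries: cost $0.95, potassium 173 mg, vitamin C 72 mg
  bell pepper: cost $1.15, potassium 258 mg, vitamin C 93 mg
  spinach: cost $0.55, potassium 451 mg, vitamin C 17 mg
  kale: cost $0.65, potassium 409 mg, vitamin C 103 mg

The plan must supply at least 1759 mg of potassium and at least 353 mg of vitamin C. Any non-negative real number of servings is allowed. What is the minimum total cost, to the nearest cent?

At the optimum either one food covers both requirements or two foods hit both targets exactly; no other combination can be cheaper.
strawberries only: max(1759/173, 353/72) = 10.17 servings → $9.66.
bell pepper only: max(1759/258, 353/93) = 6.818 servings → $7.84.
spinach only: max(1759/451, 353/17) = 20.76 servings → $11.42.
kale only: max(1759/409, 353/103) = 4.301 servings → $2.80.
strawberries + bell pepper: intersection lies outside the first quadrant.
strawberries + spinach with both tight: 4.378 servings and 2.221 servings → $5.38.
strawberries + kale: the both-tight solution has a negative serving — not a feasible corner.
bell pepper + spinach with both tight: 3.443 servings and 1.931 servings → $5.02.
bell pepper + kale: the both-tight solution has a negative serving — not a feasible corner.
spinach + kale with both tight: 0.9316 servings and 3.273 servings → $2.64.
Cheapest feasible corner: $2.64.

$2.64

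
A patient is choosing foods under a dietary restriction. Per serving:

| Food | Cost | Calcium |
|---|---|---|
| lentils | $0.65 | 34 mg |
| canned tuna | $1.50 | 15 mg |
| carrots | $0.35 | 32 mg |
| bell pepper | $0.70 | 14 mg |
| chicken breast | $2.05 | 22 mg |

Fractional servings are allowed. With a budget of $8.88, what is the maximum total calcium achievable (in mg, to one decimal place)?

Calcium per dollar: carrots 91.43, lentils 52.31, bell pepper 20, chicken breast 10.73, canned tuna 10.
With no serving limits, spend the whole cost allowance on carrots: $8.88 / $0.35 × 32 mg = 811.9 mg.

811.9 mg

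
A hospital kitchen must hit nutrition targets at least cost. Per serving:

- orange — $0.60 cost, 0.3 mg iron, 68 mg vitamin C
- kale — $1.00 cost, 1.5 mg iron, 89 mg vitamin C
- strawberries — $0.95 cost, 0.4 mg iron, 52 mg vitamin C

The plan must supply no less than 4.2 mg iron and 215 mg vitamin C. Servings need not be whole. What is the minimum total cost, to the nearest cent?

$2.80

Minimising a linear cost over {iron ≥ 4.2, vitamin C ≥ 215, servings ≥ 0} — the optimum is at a vertex, using one or two foods.
orange only: max(4.2/0.3, 215/68) = 14 servings → $8.40.
kale only: max(4.2/1.5, 215/89) = 2.8 servings → $2.80.
strawberries only: max(4.2/0.4, 215/52) = 10.5 servings → $9.97.
orange + kale: the both-tight solution has a negative serving — not a feasible corner.
orange + strawberries with both targets exact would need a negative amount; discard.
kale + strawberries: the both-tight solution has a negative serving — not a feasible corner.
Cheapest feasible corner: $2.80.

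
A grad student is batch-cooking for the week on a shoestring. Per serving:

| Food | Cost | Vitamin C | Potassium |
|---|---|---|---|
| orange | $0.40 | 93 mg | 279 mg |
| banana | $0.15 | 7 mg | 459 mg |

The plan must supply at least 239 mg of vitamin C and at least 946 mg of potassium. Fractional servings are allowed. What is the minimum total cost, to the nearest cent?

The cheapest plan sits at a corner of the feasible region — with two constraints it uses at most two foods.
orange only: max(239/93, 946/279) = 3.391 servings → $1.36.
banana only: max(239/7, 946/459) = 34.14 servings → $5.12.
orange + banana with both tight: 2.531 servings and 0.5228 servings → $1.09.
So the least-cost plan costs $1.09.

$1.09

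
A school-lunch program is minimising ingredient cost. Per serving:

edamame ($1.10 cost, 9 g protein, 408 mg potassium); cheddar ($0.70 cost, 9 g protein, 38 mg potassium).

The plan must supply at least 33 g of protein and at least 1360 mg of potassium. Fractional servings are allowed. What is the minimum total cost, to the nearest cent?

$3.89

edamame only: max(33/9, 1360/408) = 3.667 servings → $4.03.
cheddar only: max(33/9, 1360/38) = 35.79 servings → $25.05.
edamame + cheddar with both tight: 3.299 servings and 0.3676 servings → $3.89.
So the least-cost plan costs $3.89.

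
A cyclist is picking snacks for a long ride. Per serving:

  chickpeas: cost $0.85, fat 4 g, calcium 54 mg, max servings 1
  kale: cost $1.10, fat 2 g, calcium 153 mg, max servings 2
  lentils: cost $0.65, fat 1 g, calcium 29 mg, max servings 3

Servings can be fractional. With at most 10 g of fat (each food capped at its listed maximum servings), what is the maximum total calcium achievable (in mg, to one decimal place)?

433.5 mg

Calcium per g fat: kale 76.5, lentils 29, chickpeas 13.5.
Take 2 servings of kale: uses 4 g fat, +306.0 mg calcium (running total 306.0 mg).
Take 3 servings of lentils: uses 3 g fat, +87.0 mg calcium (running total 393.0 mg).
Take 0.75 servings of chickpeas: uses 3 g fat, +40.5 mg calcium (running total 433.5 mg).
Greedy by best ratio exhausts the fat allowance optimally: 433.5 mg.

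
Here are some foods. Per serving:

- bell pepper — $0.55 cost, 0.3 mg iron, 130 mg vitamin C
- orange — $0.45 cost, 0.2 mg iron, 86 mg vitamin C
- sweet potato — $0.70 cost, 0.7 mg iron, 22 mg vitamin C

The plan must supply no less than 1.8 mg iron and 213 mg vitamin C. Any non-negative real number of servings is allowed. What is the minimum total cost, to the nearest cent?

Minimising a linear cost over {iron ≥ 1.8, vitamin C ≥ 213, servings ≥ 0} — the optimum is at a vertex, using one or two foods.
bell pepper only: max(1.8/0.3, 213/130) = 6 servings → $3.30.
orange only: max(1.8/0.2, 213/86) = 9 servings → $4.05.
sweet potato only: max(1.8/0.7, 213/22) = 9.682 servings → $6.78.
bell pepper + orange with both targets exact would need a negative amount; discard.
bell pepper + sweet potato with both tight: 1.297 servings and 2.015 servings → $2.12.
orange + sweet potato with both tight: 1.962 servings and 2.011 servings → $2.29.
So the least-cost plan costs $2.12.

$2.12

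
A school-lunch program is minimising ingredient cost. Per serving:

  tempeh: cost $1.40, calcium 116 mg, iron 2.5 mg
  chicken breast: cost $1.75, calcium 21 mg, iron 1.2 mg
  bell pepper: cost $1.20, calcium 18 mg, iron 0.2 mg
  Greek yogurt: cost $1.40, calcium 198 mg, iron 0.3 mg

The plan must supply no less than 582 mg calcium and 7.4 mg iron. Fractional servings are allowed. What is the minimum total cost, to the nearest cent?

$5.74

This is a tiny linear program; its minimum lies at a vertex of the feasible set. List the vertices and price them.
tempeh only: max(582/116, 7.4/2.5) = 5.017 servings → $7.02.
chicken breast only: max(582/21, 7.4/1.2) = 27.71 servings → $48.50.
bell pepper only: max(582/18, 7.4/0.2) = 37 servings → $44.40.
Greek yogurt only: max(582/198, 7.4/0.3) = 24.67 servings → $34.53.
tempeh + chicken breast: the both-tight solution has a negative serving — not a feasible corner.
tempeh + bell pepper with both tight: 0.7706 servings and 27.37 servings → $33.92.
tempeh + Greek yogurt with both tight: 2.804 servings and 1.296 servings → $5.74.
chicken breast + bell pepper with both tight: 0.9655 servings and 31.21 servings → $39.14.
chicken breast + Greek yogurt with both tight: 5.58 servings and 2.348 servings → $13.05.
bell pepper + Greek yogurt: intersection lies outside the first quadrant.
Cheapest feasible corner: $5.74.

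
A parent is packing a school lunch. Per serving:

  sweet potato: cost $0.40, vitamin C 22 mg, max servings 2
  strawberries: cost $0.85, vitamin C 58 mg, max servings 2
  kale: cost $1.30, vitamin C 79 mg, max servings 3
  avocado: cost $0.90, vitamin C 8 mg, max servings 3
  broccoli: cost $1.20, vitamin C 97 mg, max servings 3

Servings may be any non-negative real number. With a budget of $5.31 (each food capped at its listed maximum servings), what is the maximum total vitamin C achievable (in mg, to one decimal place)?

Vitamin C per dollar: broccoli 80.83, strawberries 68.24, kale 60.77, sweet potato 55, avocado 8.889.
Take 3 servings of broccoli: spends $3.60, +291.0 mg vitamin C (running total 291.0 mg).
Take 2 servings of strawberries: spends $1.70, +116.0 mg vitamin C (running total 407.0 mg).
Take 0.007692 servings of kale: spends $0.01, +0.6 mg vitamin C (running total 407.6 mg).
Filling greedily by vitamin C-per-dollar is optimal for one linear limit, giving 407.6 mg.

407.6 mg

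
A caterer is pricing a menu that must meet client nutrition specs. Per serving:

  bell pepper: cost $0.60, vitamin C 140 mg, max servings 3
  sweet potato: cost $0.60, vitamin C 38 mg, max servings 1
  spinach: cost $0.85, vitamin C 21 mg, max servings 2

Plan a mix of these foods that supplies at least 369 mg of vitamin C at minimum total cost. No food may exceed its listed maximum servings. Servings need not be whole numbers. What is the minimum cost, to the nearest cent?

$1.58

Cost per mg of vitamin C: bell pepper $0.0043, sweet potato $0.0158, spinach $0.0405.
Take 2.636 servings of bell pepper: +369.0 mg vitamin C for $1.58 (total $1.58, still need 0.0 mg).
Greedy by cheapest-per-mg is optimal for a single linear constraint, so the minimum cost is $1.58.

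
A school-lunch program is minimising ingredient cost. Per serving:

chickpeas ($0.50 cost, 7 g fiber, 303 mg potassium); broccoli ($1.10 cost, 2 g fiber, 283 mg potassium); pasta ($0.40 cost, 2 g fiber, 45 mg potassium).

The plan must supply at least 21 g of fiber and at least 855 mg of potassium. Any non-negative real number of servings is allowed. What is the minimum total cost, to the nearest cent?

$1.50

With two linear requirements the optimum uses one or two foods; enumerate the corners.
chickpeas only: max(21/7, 855/303) = 3 servings → $1.50.
broccoli only: max(21/2, 855/283) = 10.5 servings → $11.55.
pasta only: max(21/2, 855/45) = 19 servings → $7.60.
chickpeas + broccoli: intersection lies outside the first quadrant.
chickpeas + pasta with both tight: 2.629 servings and 1.299 servings → $1.83.
broccoli + pasta with both tight: 1.607 servings and 8.893 servings → $5.33.
The minimum over all feasible corners is $1.50.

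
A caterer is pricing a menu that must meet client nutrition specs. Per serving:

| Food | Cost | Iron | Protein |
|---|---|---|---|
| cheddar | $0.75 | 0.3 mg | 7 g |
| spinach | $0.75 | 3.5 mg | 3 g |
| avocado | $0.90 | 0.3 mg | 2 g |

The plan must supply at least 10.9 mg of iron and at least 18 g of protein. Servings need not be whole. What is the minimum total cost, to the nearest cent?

Minimising a linear cost over {iron ≥ 10.9, protein ≥ 18, servings ≥ 0} — the optimum is at a vertex, using one or two foods.
cheddar only: max(10.9/0.3, 18/7) = 36.33 servings → $27.25.
spinach only: max(10.9/3.5, 18/3) = 6 servings → $4.50.
avocado only: max(10.9/0.3, 18/2) = 36.33 servings → $32.70.
cheddar + spinach with both tight: 1.284 servings and 3.004 servings → $3.22.
cheddar + avocado: intersection lies outside the first quadrant.
spinach + avocado with both tight: 2.689 servings and 4.967 servings → $6.49.
So the least-cost plan costs $3.22.

$3.22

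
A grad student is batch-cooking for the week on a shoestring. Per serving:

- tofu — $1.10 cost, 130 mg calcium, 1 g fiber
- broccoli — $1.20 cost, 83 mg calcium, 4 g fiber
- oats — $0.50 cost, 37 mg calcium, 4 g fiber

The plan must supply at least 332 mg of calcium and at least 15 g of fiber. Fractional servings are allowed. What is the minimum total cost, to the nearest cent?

$3.44

tofu only: max(332/130, 15/1) = 15 servings → $16.50.
broccoli only: max(332/83, 15/4) = 4 servings → $4.80.
oats only: max(332/37, 15/4) = 8.973 servings → $4.49.
tofu + broccoli with both tight: 0.1899 servings and 3.703 servings → $4.65.
tofu + oats with both tight: 1.6 servings and 3.35 servings → $3.44.
broccoli + oats with both targets exact would need a negative amount; discard.
So the least-cost plan costs $3.44.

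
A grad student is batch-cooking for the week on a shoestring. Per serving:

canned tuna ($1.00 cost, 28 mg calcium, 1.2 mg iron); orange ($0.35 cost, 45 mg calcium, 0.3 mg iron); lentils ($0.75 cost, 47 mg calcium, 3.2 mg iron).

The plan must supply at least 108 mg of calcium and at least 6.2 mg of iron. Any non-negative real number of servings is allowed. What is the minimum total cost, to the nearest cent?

canned tuna only: max(108/28, 6.2/1.2) = 5.167 servings → $5.17.
orange only: max(108/45, 6.2/0.3) = 20.67 servings → $7.23.
lentils only: max(108/47, 6.2/3.2) = 2.298 servings → $1.72.
canned tuna + orange: intersection lies outside the first quadrant.
canned tuna + lentils with both tight: 1.633 servings and 1.325 servings → $2.63.
orange + lentils with both tight: 0.4172 servings and 1.898 servings → $1.57.
So the least-cost plan costs $1.57.

$1.57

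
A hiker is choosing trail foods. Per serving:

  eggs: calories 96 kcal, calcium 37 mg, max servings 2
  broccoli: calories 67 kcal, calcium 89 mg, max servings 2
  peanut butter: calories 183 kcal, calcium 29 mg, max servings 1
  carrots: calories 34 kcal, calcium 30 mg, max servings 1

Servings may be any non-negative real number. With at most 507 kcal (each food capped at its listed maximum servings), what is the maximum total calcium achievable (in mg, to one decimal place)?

305.3 mg

Calcium per kcal: broccoli 1.328, carrots 0.8824, eggs 0.3854, peanut butter 0.1585.
Take 2 servings of broccoli: uses 134 kcal, +178.0 mg calcium (running total 178.0 mg).
Take 1 serving of carrots: uses 34 kcal, +30.0 mg calcium (running total 208.0 mg).
Take 2 servings of eggs: uses 192 kcal, +74.0 mg calcium (running total 282.0 mg).
Take 0.8033 servings of peanut butter: uses 147 kcal, +23.3 mg calcium (running total 305.3 mg).
Filling greedily by calcium-per-kcal is optimal for one linear limit, giving 305.3 mg.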